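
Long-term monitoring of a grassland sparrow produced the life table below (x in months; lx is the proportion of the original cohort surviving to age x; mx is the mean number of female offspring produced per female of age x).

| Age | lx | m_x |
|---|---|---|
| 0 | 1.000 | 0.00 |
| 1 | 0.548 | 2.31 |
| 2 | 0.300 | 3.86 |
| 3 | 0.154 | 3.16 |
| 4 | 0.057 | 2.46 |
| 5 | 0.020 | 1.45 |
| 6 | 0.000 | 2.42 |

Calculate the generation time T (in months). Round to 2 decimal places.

lx·mx: 0, 1.26588, 1.158, 0.48664, 0.14022, 0.029, 0 → R0 = 3.07974
x·lx·mx: 0, 1.26588, 2.316, 1.45992, 0.56088, 0.145, 0 → Σ = 5.74768
T = 5.74768 / 3.07974 = 1.866287… → 1.87

1.87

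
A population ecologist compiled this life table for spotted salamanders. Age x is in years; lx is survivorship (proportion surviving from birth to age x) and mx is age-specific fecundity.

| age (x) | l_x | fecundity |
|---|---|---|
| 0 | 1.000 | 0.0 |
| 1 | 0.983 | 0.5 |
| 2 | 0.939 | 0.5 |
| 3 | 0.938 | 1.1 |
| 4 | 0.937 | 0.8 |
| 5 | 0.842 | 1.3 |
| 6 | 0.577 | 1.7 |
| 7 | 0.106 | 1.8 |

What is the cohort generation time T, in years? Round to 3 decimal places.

lx·mx: 0, 0.4915, 0.4695, 1.0318, 0.7496, 1.0946, 0.9809, 0.1908 → R0 = 5.0087
x·lx·mx: 0, 0.4915, 0.939, 3.0954, 2.9984, 5.473, 5.8854, 1.3356 → Σ = 20.2183
T = 20.2183 / 5.0087 = 4.036636… → 4.037

4.037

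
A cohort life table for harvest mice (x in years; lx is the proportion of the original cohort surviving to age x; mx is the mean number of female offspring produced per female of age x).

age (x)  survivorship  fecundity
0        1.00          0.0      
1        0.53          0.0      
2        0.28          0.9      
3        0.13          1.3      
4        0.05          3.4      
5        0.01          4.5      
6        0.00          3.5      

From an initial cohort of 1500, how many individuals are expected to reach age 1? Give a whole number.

Expected survivors = N0 · l_1 = 1500 × 0.53 = 795 → 795

795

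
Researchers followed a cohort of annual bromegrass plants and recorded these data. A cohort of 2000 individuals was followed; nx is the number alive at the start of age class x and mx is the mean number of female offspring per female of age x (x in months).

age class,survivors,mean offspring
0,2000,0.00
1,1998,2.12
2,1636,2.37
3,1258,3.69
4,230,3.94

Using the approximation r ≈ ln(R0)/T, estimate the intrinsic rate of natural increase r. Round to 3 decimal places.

0.889

lx = nx/n0 = nx/2000: 1, 0.999, 0.818, 0.629, 0.115
R0 = Σ lx·mx = 0 + 2.11788 + 1.93866 + 2.32101 + 0.4531 = 6.83065
Σ x·lx·mx = 14.77063; T = 14.77063/6.83065 = 2.1624…
r ≈ ln(R0)/T = ln(6.83065)/2.1624… = 0.88856… → 0.889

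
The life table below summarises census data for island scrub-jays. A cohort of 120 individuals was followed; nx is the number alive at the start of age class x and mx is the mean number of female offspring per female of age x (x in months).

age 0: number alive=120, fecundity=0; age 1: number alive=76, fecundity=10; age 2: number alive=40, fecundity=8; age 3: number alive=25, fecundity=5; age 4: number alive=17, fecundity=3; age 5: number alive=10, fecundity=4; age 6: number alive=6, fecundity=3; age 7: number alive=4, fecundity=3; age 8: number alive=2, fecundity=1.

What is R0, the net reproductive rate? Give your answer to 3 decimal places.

11.067

lx = nx/n0 = nx/120: 1, 0.63333…, 0.33333…, 0.20833…, 0.14167…, 0.08333…, 0.05, 0.03333…, 0.01667…
lx·mx by age: 0, 6.333333…, 2.666667…, 1.041667…, 0.425…, 0.333333…, 0.15, 0.1…, 0.016667…
R0 = Σ lx·mx = 11.066667… → 11.067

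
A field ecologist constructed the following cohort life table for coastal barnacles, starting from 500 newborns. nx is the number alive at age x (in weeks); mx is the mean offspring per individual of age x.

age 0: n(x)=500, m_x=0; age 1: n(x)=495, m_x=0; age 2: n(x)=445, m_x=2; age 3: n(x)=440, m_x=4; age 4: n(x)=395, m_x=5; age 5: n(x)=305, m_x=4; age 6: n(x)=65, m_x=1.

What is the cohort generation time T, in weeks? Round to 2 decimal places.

lx = nx/n0 = nx/500: 1, 0.99, 0.89, 0.88, 0.79, 0.61, 0.13
lx·mx: 0, 0, 1.78, 3.52, 3.95, 2.44, 0.13 → R0 = 11.82
x·lx·mx: 0, 0, 3.56, 10.56, 15.8, 12.2, 0.78 → Σ = 42.9
T = 42.9 / 11.82 = 3.629442… → 3.63

3.63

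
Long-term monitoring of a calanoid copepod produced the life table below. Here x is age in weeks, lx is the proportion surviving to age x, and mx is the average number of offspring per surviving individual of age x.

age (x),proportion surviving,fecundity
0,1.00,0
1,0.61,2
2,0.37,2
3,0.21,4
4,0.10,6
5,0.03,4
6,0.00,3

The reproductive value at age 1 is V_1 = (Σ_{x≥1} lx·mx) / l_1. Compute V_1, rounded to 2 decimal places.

lx·mx for x ≥ 1: 1.22, 0.74, 0.84, 0.6, 0.12, 0 → sum = 3.52
V_1 = 3.52 / l_1 = 3.52 / 0.61 = 5.770492… → 5.77

5.77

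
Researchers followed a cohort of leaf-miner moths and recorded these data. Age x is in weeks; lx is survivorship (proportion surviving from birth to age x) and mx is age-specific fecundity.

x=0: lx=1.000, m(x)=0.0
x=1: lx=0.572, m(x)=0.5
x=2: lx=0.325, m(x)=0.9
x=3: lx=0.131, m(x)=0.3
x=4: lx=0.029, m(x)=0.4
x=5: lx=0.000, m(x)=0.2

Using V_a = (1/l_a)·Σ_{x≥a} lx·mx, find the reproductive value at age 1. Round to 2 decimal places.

1.10

lx·mx for x ≥ 1: 0.286, 0.2925, 0.0393, 0.0116, 0 → sum = 0.6294
V_1 = 0.6294 / l_1 = 0.6294 / 0.572 = 1.10035… → 1.10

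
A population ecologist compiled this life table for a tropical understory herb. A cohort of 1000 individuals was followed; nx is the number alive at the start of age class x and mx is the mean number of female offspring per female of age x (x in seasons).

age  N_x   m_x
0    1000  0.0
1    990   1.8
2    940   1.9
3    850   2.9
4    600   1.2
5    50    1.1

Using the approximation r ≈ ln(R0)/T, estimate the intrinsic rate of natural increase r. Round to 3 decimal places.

lx = nx/n0 = nx/1000: 1, 0.99, 0.94, 0.85, 0.6, 0.05
R0 = Σ lx·mx = 0 + 1.782 + 1.786 + 2.465 + 0.72 + 0.055 = 6.808
Σ x·lx·mx = 15.904; T = 15.904/6.808 = 2.33608…
r ≈ ln(R0)/T = ln(6.808)/2.33608… = 0.82108… → 0.821

0.821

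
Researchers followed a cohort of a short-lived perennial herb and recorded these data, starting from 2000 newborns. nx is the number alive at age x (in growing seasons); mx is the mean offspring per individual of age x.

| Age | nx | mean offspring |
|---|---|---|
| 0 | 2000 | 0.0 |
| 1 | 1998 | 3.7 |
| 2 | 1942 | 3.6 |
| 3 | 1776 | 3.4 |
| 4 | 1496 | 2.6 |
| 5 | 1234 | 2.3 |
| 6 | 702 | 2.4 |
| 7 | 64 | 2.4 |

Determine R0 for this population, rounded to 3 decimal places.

lx = nx/n0 = nx/2000: 1, 0.999, 0.971, 0.888, 0.748, 0.617, 0.351, 0.032
lx·mx by age: 0, 3.6963, 3.4956, 3.0192, 1.9448, 1.4191, 0.8424, 0.0768
R0 = Σ lx·mx = 14.4942 → 14.494

14.494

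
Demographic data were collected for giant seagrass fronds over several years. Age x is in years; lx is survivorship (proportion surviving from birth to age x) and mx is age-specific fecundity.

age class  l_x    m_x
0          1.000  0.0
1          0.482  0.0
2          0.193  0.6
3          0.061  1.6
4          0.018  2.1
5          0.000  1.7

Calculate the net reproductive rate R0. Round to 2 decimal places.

lx·mx by age: 0, 0, 0.1158, 0.0976, 0.0378, 0
R0 = Σ lx·mx = 0.2512 → 0.25

0.25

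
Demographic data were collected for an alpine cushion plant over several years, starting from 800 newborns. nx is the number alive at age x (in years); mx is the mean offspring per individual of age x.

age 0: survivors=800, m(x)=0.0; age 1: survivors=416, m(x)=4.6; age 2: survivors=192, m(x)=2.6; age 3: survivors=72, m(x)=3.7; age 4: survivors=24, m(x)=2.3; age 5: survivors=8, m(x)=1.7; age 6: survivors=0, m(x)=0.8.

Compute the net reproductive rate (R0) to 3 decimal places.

3.435

lx = nx/n0 = nx/800: 1, 0.52, 0.24, 0.09, 0.03, 0.01, 0
lx·mx by age: 0, 2.392, 0.624, 0.333, 0.069, 0.017, 0
R0 = Σ lx·mx = 3.435 → 3.435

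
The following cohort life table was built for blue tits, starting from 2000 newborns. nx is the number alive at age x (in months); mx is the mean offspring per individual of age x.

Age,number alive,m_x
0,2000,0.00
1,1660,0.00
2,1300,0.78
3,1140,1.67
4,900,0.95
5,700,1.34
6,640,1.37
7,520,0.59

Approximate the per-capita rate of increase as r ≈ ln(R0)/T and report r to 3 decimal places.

0.274

lx = nx/n0 = nx/2000: 1, 0.83, 0.65, 0.57, 0.45, 0.35, 0.32, 0.26
R0 = Σ lx·mx = 0 + 0 + 0.507 + 0.9519 + 0.4275 + 0.469 + 0.4384 + 0.1534 = 2.9472
Σ x·lx·mx = 11.6289; T = 11.6289/2.9472 = 3.94575…
r ≈ ln(R0)/T = ln(2.9472)/3.94575… = 0.27393… → 0.274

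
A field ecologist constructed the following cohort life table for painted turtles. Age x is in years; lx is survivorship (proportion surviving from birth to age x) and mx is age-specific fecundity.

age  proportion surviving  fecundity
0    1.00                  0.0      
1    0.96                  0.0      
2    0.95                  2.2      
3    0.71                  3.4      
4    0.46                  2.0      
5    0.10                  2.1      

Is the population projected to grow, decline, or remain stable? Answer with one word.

R0 = Σ lx·mx = 0 + 0 + 2.09 + 2.414 + 0.92 + 0.21 = 5.634
R0 > 1, so the population is growing.

growing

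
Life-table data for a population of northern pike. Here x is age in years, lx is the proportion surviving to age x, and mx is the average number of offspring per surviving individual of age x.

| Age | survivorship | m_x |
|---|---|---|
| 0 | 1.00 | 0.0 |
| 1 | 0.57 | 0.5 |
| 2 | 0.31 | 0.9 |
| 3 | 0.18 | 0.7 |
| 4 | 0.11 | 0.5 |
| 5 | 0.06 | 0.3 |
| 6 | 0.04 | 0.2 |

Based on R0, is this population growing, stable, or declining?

declining

R0 = Σ lx·mx = 0 + 0.285 + 0.279 + 0.126 + 0.055 + 0.018 + 0.008 = 0.771
R0 < 1, so the population is declining.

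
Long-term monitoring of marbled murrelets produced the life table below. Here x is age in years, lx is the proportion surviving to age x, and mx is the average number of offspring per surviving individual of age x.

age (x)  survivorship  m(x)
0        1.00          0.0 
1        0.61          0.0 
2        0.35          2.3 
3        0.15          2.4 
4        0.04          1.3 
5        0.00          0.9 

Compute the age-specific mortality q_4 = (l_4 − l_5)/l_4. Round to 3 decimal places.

q_4 = (l_4 − l_5) / l_4 = (0.04 − 0) / 0.04
     = 0.04 / 0.04 = 1 → 1.000

1.000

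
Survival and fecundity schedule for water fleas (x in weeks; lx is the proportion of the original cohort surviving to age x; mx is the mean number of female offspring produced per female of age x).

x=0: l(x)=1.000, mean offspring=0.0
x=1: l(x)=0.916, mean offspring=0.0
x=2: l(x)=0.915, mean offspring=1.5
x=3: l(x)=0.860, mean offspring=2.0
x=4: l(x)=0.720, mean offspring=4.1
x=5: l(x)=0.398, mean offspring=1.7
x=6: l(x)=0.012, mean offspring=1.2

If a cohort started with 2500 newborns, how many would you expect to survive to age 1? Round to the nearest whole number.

2290

Expected survivors = N0 · l_1 = 2500 × 0.916 = 2290 → 2290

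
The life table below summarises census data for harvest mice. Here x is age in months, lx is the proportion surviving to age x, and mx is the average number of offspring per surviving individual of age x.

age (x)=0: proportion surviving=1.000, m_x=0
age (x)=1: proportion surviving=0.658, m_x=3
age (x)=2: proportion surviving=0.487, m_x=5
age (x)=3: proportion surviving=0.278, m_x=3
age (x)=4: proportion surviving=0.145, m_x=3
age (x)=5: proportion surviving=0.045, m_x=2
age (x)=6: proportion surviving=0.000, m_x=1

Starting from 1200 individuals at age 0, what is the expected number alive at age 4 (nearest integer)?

Expected survivors = N0 · l_4 = 1200 × 0.145 = 174 → 174

174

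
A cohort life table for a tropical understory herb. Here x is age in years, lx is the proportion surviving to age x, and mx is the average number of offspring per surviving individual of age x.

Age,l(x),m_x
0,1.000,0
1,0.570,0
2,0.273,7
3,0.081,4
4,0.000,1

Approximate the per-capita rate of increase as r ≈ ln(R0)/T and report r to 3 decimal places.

0.375

R0 = Σ lx·mx = 0 + 0 + 1.911 + 0.324 + 0 = 2.235
Σ x·lx·mx = 4.794; T = 4.794/2.235 = 2.14497…
r ≈ ln(R0)/T = ln(2.235)/2.14497… = 0.37494… → 0.375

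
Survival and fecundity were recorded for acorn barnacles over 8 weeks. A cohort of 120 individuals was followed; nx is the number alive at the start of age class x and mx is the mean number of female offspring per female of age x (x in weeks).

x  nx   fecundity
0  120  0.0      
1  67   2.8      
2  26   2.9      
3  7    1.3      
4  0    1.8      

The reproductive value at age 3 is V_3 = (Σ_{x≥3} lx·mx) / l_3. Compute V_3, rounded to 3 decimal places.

1.300

lx = nx/n0 = nx/120: 1, 0.55833…, 0.21667…, 0.05833…, 0
lx·mx for x ≥ 3: 0.075833…, 0 → sum = 0.075833…
V_3 = 0.075833… / l_3 = 0.075833… / 0.058333… = 1.3… → 1.300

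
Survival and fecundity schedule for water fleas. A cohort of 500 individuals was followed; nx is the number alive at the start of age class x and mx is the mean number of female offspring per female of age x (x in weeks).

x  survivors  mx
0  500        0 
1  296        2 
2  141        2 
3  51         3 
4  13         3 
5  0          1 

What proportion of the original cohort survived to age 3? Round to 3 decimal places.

l_3 = n_3/n_0 = 51/500 = 0.102 → 0.102

0.102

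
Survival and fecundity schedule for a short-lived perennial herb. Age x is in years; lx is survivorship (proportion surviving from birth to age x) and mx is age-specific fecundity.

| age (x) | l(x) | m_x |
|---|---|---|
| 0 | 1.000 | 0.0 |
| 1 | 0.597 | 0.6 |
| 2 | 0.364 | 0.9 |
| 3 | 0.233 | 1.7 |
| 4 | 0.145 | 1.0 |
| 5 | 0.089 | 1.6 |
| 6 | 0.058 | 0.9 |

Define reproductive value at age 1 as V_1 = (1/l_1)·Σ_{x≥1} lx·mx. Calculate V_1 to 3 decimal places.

lx·mx for x ≥ 1: 0.3582, 0.3276, 0.3961, 0.145, 0.1424, 0.0522 → sum = 1.4215
V_1 = 1.4215 / l_1 = 1.4215 / 0.597 = 2.381072… → 2.381

2.381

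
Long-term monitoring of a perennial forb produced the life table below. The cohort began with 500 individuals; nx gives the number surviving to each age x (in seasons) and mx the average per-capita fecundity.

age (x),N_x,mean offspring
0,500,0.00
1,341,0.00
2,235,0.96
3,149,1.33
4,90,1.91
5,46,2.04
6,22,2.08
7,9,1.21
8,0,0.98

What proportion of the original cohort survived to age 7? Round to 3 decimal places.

l_7 = n_7/n_0 = 9/500 = 0.018 → 0.018

0.018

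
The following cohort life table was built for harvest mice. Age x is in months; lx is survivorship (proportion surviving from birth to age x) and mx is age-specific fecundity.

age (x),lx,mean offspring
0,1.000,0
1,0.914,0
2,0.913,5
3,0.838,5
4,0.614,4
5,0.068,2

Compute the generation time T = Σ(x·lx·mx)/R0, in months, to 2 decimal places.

2.84

lx·mx: 0, 0, 4.565, 4.19, 2.456, 0.136 → R0 = 11.347
x·lx·mx: 0, 0, 9.13, 12.57, 9.824, 0.68 → Σ = 32.204
T = 32.204 / 11.347 = 2.838107… → 2.84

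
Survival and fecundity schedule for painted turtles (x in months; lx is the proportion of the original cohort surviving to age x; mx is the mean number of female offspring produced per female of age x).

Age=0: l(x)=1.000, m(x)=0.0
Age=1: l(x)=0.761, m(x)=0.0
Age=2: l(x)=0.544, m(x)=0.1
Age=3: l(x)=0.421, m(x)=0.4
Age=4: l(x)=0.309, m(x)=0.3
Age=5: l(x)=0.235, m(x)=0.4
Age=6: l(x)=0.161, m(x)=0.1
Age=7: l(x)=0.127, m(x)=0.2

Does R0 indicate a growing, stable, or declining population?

R0 = Σ lx·mx = 0 + 0 + 0.0544 + 0.1684 + 0.0927 + 0.094 + 0.0161 + 0.0254 = 0.451
R0 < 1, so the population is declining.

declining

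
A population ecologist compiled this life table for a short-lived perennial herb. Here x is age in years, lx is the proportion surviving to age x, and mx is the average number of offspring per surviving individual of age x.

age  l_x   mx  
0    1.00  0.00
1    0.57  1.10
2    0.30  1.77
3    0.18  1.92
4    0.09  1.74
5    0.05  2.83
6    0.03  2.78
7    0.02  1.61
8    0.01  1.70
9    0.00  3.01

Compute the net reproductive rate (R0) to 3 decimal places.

lx·mx by age: 0, 0.627, 0.531, 0.3456, 0.1566, 0.1415, 0.0834, 0.0322, 0.017, 0
R0 = Σ lx·mx = 1.9343 → 1.934

1.934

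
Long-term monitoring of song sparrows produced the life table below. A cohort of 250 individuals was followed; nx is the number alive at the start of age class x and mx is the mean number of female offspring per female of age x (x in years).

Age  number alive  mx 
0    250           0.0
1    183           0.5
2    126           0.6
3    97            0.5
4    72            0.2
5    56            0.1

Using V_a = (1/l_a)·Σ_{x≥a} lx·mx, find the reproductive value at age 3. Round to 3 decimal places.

lx = nx/n0 = nx/250: 1, 0.732, 0.504, 0.388, 0.288, 0.224
lx·mx for x ≥ 3: 0.194, 0.0576, 0.0224 → sum = 0.274
V_3 = 0.274 / l_3 = 0.274 / 0.388 = 0.706186… → 0.706

0.706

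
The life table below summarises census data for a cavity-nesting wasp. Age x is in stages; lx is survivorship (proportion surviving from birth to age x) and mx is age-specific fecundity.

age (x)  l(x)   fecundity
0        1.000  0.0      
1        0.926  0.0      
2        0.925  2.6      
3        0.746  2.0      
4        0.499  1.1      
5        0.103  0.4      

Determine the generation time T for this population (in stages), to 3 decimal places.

lx·mx: 0, 0, 2.405, 1.492, 0.5489, 0.0412 → R0 = 4.4871
x·lx·mx: 0, 0, 4.81, 4.476, 2.1956, 0.206 → Σ = 11.6876
T = 11.6876 / 4.4871 = 2.604711… → 2.605

2.605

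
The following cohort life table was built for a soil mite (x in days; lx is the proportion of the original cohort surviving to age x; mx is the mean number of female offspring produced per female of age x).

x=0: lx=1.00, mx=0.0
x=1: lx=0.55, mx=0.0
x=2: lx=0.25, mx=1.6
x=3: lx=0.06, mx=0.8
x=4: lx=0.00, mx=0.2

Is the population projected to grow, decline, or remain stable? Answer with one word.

declining

R0 = Σ lx·mx = 0 + 0 + 0.4 + 0.048 + 0 = 0.448
R0 < 1, so the population is declining.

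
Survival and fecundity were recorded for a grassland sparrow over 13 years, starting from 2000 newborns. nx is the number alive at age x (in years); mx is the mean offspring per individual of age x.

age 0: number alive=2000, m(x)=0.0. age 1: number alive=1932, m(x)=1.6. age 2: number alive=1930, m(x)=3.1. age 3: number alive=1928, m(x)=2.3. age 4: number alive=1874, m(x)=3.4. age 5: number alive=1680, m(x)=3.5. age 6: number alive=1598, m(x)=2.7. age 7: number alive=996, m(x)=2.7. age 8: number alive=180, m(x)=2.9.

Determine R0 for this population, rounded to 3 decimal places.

16.643

lx = nx/n0 = nx/2000: 1, 0.966, 0.965, 0.964, 0.937, 0.84, 0.799, 0.498, 0.09
lx·mx by age: 0, 1.5456, 2.9915, 2.2172, 3.1858, 2.94, 2.1573, 1.3446, 0.261
R0 = Σ lx·mx = 16.643 → 16.643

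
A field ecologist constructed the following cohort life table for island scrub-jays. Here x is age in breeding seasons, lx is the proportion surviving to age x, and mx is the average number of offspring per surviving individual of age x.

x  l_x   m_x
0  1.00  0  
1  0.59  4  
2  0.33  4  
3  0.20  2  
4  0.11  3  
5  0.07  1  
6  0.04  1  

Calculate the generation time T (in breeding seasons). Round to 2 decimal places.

lx·mx: 0, 2.36, 1.32, 0.4, 0.33, 0.07, 0.04 → R0 = 4.52
x·lx·mx: 0, 2.36, 2.64, 1.2, 1.32, 0.35, 0.24 → Σ = 8.11
T = 8.11 / 4.52 = 1.794248… → 1.79

1.79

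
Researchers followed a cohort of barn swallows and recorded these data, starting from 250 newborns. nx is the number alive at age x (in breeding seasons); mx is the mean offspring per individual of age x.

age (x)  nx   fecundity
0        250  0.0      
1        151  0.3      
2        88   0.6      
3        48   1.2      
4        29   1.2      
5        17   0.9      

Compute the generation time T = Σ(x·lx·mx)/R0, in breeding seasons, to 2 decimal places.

lx = nx/n0 = nx/250: 1, 0.604, 0.352, 0.192, 0.116, 0.068
lx·mx: 0, 0.1812, 0.2112, 0.2304, 0.1392, 0.0612 → R0 = 0.8232
x·lx·mx: 0, 0.1812, 0.4224, 0.6912, 0.5568, 0.306 → Σ = 2.1576
T = 2.1576 / 0.8232 = 2.620991… → 2.62

2.62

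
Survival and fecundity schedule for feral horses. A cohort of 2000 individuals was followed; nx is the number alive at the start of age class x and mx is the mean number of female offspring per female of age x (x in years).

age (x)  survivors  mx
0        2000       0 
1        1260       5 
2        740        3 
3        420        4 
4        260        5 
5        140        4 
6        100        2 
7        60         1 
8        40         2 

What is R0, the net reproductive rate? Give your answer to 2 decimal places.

lx = nx/n0 = nx/2000: 1, 0.63, 0.37, 0.21, 0.13, 0.07, 0.05, 0.03, 0.02
lx·mx by age: 0, 3.15, 1.11, 0.84, 0.65, 0.28, 0.1, 0.03, 0.04
R0 = Σ lx·mx = 6.2 → 6.20

6.20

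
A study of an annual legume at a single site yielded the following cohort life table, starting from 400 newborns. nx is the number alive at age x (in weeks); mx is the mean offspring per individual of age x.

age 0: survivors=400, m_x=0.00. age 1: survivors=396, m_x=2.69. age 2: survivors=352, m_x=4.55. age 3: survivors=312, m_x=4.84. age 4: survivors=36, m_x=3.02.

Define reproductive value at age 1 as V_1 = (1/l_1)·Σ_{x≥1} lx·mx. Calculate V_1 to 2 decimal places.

lx = nx/n0 = nx/400: 1, 0.99, 0.88, 0.78, 0.09
lx·mx for x ≥ 1: 2.6631, 4.004, 3.7752, 0.2718 → sum = 10.7141
V_1 = 10.7141 / l_1 = 10.7141 / 0.99 = 10.822323… → 10.82

10.82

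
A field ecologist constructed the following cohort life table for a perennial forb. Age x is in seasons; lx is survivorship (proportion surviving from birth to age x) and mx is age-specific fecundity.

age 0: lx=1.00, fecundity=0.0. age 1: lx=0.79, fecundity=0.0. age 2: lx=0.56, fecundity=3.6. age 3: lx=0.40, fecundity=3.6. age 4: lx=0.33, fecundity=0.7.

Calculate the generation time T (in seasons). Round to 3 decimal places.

2.516

lx·mx: 0, 0, 2.016, 1.44, 0.231 → R0 = 3.687
x·lx·mx: 0, 0, 4.032, 4.32, 0.924 → Σ = 9.276
T = 9.276 / 3.687 = 2.515867… → 2.516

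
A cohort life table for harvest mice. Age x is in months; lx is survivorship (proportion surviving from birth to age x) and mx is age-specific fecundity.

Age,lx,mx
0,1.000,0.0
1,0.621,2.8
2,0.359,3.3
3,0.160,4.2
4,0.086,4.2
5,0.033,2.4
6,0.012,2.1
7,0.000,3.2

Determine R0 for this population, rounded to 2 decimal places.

4.06

lx·mx by age: 0, 1.7388, 1.1847, 0.672, 0.3612, 0.0792, 0.0252, 0
R0 = Σ lx·mx = 4.0611 → 4.06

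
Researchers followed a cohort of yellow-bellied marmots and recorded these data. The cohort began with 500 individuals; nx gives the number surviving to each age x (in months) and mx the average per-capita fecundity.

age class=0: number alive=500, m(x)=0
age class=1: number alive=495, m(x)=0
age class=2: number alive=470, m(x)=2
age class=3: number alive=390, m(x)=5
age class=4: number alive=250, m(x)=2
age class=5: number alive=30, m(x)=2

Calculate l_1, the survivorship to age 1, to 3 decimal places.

0.990

l_1 = n_1/n_0 = 495/500 = 0.99 → 0.990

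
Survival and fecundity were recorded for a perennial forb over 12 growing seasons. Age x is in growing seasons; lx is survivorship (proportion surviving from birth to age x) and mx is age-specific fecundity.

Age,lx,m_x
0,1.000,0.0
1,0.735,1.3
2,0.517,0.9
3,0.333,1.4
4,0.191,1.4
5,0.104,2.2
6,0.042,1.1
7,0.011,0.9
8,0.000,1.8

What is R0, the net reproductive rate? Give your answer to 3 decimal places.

2.439

lx·mx by age: 0, 0.9555, 0.4653, 0.4662, 0.2674, 0.2288, 0.0462, 0.0099, 0
R0 = Σ lx·mx = 2.4393 → 2.439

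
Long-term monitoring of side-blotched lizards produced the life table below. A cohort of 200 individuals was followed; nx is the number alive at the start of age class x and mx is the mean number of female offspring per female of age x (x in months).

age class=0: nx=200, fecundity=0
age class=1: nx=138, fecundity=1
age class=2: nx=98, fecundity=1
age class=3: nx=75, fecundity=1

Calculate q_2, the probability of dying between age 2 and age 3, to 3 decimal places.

lx = nx/n0 = nx/200: 1, 0.69, 0.49, 0.375
q_2 = (l_2 − l_3) / l_2 = (0.49 − 0.375) / 0.49
     = 0.115 / 0.49 = 0.234694… → 0.235

0.235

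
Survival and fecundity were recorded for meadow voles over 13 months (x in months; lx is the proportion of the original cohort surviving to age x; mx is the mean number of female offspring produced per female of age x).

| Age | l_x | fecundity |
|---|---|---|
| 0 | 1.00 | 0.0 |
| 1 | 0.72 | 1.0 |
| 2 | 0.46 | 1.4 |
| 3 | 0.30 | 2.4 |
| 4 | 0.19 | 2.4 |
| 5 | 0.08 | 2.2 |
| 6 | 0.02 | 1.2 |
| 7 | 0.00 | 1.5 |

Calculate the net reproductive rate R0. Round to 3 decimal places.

2.740

lx·mx by age: 0, 0.72, 0.644, 0.72, 0.456, 0.176, 0.024, 0
R0 = Σ lx·mx = 2.74 → 2.740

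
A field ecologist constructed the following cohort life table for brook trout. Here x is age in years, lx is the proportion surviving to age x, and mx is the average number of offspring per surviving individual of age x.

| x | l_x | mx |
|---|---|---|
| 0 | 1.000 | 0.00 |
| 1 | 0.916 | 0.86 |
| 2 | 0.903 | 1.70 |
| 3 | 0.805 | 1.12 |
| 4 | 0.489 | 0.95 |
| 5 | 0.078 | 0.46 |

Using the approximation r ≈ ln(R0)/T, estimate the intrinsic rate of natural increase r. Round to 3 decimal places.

R0 = Σ lx·mx = 0 + 0.78776 + 1.5351 + 0.9016 + 0.46455 + 0.03588 = 3.72489
Σ x·lx·mx = 8.60036; T = 8.60036/3.72489 = 2.30889…
r ≈ ln(R0)/T = ln(3.72489)/2.30889… = 0.56955… → 0.570

0.570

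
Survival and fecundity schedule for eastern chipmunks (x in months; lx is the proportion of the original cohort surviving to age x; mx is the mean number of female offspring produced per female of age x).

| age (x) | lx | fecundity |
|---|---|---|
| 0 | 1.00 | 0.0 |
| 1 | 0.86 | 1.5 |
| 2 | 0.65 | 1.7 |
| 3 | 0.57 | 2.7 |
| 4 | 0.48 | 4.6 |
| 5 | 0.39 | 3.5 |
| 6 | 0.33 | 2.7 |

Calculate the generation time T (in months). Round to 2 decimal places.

lx·mx: 0, 1.29, 1.105, 1.539, 2.208, 1.365, 0.891 → R0 = 8.398
x·lx·mx: 0, 1.29, 2.21, 4.617, 8.832, 6.825, 5.346 → Σ = 29.12
T = 29.12 / 8.398 = 3.467492… → 3.47

3.47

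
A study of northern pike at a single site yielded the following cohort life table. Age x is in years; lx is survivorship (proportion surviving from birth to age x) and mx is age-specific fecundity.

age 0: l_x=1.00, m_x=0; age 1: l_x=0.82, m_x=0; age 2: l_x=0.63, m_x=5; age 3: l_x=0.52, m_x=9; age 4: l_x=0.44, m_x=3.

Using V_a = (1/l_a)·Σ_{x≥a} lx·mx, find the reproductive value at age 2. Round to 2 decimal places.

lx·mx for x ≥ 2: 3.15, 4.68, 1.32 → sum = 9.15
V_2 = 9.15 / l_2 = 9.15 / 0.63 = 14.52381… → 14.52

14.52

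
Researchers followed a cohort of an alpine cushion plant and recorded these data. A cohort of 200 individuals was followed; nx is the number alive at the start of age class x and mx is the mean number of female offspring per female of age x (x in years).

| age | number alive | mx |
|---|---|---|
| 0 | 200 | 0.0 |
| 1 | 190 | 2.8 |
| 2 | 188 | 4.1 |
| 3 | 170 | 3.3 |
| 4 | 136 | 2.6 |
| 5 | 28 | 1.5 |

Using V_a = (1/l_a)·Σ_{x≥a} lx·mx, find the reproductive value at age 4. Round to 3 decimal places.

lx = nx/n0 = nx/200: 1, 0.95, 0.94, 0.85, 0.68, 0.14
lx·mx for x ≥ 4: 1.768, 0.21 → sum = 1.978
V_4 = 1.978 / l_4 = 1.978 / 0.68 = 2.908824… → 2.909

2.909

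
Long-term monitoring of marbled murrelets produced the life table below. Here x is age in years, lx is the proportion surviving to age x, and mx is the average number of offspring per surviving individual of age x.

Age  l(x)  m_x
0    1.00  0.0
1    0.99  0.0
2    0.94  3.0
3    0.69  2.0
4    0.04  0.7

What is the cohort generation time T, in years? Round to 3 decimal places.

2.340

lx·mx: 0, 0, 2.82, 1.38, 0.028 → R0 = 4.228
x·lx·mx: 0, 0, 5.64, 4.14, 0.112 → Σ = 9.892
T = 9.892 / 4.228 = 2.33964… → 2.340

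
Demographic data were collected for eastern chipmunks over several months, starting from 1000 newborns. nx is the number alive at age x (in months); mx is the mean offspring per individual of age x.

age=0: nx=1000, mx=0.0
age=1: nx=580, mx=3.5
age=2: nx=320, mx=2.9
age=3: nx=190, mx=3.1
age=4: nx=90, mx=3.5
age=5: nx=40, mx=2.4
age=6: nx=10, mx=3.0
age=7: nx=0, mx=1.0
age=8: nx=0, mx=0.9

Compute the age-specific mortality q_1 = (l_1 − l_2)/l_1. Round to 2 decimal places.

0.45

lx = nx/n0 = nx/1000: 1, 0.58, 0.32, 0.19, 0.09, 0.04, 0.01, 0, 0
q_1 = (l_1 − l_2) / l_1 = (0.58 − 0.32) / 0.58
     = 0.26 / 0.58 = 0.448276… → 0.45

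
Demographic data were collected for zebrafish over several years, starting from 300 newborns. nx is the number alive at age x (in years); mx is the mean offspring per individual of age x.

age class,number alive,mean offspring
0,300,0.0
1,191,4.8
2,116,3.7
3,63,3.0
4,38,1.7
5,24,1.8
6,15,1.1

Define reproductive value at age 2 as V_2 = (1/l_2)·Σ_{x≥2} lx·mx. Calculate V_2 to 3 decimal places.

6.401

lx = nx/n0 = nx/300: 1, 0.63667…, 0.38667…, 0.21, 0.12667…, 0.08, 0.05
lx·mx for x ≥ 2: 1.430667…, 0.63, 0.215333…, 0.144, 0.055 → sum = 2.475…
V_2 = 2.475… / l_2 = 2.475… / 0.386667… = 6.400862… → 6.401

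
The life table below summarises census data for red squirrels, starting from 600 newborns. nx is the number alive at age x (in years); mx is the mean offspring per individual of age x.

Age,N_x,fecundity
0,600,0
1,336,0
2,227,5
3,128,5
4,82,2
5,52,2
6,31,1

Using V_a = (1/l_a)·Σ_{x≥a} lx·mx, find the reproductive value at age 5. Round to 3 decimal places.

lx = nx/n0 = nx/600: 1, 0.56, 0.37833…, 0.21333…, 0.13667…, 0.08667…, 0.05167…
lx·mx for x ≥ 5: 0.173333…, 0.051667… → sum = 0.225…
V_5 = 0.225… / l_5 = 0.225… / 0.086667… = 2.596154… → 2.596

2.596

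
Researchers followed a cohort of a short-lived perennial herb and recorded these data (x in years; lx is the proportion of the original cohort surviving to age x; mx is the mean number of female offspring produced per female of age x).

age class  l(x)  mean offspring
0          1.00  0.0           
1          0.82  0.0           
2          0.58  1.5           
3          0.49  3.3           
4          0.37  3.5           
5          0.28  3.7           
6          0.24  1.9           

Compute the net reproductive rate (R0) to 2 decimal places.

5.27

lx·mx by age: 0, 0, 0.87, 1.617, 1.295, 1.036, 0.456
R0 = Σ lx·mx = 5.274 → 5.27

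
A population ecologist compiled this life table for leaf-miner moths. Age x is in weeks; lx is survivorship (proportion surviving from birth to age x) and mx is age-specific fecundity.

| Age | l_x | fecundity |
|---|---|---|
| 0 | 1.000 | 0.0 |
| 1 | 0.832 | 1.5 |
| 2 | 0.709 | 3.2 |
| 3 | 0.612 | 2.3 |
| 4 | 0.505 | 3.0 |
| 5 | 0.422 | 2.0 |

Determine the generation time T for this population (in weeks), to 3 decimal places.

2.786

lx·mx: 0, 1.248, 2.2688, 1.4076, 1.515, 0.844 → R0 = 7.2834
x·lx·mx: 0, 1.248, 4.5376, 4.2228, 6.06, 4.22 → Σ = 20.2884
T = 20.2884 / 7.2834 = 2.785567… → 2.786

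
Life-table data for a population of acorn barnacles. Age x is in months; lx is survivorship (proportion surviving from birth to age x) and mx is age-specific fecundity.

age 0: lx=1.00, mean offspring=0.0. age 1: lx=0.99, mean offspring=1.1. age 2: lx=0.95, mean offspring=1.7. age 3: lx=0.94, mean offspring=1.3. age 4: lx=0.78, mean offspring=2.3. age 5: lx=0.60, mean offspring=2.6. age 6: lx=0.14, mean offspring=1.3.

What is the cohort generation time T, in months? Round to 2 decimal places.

lx·mx: 0, 1.089, 1.615, 1.222, 1.794, 1.56, 0.182 → R0 = 7.462
x·lx·mx: 0, 1.089, 3.23, 3.666, 7.176, 7.8, 1.092 → Σ = 24.053
T = 24.053 / 7.462 = 3.223399… → 3.22

3.22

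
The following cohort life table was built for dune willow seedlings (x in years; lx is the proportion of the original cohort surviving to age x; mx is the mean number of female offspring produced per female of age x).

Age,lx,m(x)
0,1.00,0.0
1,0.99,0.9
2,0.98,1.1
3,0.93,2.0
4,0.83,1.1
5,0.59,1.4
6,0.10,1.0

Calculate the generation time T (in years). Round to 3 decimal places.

lx·mx: 0, 0.891, 1.078, 1.86, 0.913, 0.826, 0.1 → R0 = 5.668
x·lx·mx: 0, 0.891, 2.156, 5.58, 3.652, 4.13, 0.6 → Σ = 17.009
T = 17.009 / 5.668 = 3.000882… → 3.001

3.001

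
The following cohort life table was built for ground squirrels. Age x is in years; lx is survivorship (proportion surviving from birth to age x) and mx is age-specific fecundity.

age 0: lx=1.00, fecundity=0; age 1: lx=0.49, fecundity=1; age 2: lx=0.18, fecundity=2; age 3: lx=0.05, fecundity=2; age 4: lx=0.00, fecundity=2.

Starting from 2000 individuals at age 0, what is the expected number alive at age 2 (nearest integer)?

Expected survivors = N0 · l_2 = 2000 × 0.18 = 360 → 360

360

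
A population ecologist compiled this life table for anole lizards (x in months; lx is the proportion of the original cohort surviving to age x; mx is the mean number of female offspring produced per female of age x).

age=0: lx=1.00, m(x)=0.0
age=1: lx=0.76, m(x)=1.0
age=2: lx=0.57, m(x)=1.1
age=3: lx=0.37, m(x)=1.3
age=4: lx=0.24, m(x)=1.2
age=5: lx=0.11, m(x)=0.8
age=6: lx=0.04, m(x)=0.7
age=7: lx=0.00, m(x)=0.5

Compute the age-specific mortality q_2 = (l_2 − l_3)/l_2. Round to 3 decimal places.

q_2 = (l_2 − l_3) / l_2 = (0.57 − 0.37) / 0.57
     = 0.2 / 0.57 = 0.350877… → 0.351

0.351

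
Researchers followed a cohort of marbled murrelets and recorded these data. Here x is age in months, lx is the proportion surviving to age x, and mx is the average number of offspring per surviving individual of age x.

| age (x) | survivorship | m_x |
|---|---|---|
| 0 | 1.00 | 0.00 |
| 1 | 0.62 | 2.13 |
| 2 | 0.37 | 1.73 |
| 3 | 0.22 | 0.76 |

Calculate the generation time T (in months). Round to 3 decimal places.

1.458

lx·mx: 0, 1.3206, 0.6401, 0.1672 → R0 = 2.1279
x·lx·mx: 0, 1.3206, 1.2802, 0.5016 → Σ = 3.1024
T = 3.1024 / 2.1279 = 1.457963… → 1.458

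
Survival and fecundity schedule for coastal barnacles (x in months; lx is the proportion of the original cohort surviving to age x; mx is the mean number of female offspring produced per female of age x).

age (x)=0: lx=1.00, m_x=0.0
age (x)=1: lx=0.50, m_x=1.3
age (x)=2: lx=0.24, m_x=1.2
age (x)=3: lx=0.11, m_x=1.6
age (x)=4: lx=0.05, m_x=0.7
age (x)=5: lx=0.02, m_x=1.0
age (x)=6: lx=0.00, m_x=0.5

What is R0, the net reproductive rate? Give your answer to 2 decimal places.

lx·mx by age: 0, 0.65, 0.288, 0.176, 0.035, 0.02, 0
R0 = Σ lx·mx = 1.169 → 1.17

1.17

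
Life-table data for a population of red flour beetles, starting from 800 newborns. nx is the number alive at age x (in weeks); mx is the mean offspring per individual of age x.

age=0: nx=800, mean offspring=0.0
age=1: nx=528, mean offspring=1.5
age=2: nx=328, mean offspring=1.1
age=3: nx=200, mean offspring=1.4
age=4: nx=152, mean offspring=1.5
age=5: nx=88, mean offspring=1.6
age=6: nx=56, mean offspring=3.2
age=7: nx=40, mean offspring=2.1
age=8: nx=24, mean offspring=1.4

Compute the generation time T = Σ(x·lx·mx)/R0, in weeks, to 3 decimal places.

2.812

lx = nx/n0 = nx/800: 1, 0.66, 0.41, 0.25, 0.19, 0.11, 0.07, 0.05, 0.03
lx·mx: 0, 0.99, 0.451, 0.35, 0.285, 0.176, 0.224, 0.105, 0.042 → R0 = 2.623
x·lx·mx: 0, 0.99, 0.902, 1.05, 1.14, 0.88, 1.344, 0.735, 0.336 → Σ = 7.377
T = 7.377 / 2.623 = 2.812429… → 2.812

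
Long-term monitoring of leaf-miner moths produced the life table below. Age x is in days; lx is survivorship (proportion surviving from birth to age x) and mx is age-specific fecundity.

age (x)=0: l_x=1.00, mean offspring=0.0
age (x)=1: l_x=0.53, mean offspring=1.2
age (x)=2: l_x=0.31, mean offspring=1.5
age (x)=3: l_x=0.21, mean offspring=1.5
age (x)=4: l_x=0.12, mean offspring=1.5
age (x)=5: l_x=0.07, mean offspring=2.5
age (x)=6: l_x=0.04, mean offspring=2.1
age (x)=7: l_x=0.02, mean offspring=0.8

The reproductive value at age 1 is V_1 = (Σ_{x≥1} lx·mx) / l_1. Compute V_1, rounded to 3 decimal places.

3.530

lx·mx for x ≥ 1: 0.636, 0.465, 0.315, 0.18, 0.175, 0.084, 0.016 → sum = 1.871
V_1 = 1.871 / l_1 = 1.871 / 0.53 = 3.530189… → 3.530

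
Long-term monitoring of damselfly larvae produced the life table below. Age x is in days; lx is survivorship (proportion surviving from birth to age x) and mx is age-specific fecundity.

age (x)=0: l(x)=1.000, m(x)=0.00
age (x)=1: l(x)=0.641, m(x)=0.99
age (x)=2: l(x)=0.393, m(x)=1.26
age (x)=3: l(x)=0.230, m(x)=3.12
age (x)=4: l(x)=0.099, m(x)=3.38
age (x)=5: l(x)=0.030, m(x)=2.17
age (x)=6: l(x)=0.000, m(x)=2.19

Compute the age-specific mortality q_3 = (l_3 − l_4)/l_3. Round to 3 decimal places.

0.570

q_3 = (l_3 − l_4) / l_3 = (0.23 − 0.099) / 0.23
     = 0.131 / 0.23 = 0.569565… → 0.570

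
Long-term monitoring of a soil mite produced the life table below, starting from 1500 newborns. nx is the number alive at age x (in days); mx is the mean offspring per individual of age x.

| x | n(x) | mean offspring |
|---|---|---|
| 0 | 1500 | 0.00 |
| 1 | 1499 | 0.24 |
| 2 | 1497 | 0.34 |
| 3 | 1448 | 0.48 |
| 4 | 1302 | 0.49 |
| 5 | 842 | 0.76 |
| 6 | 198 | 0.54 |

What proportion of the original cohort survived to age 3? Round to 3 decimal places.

0.965

l_3 = n_3/n_0 = 1448/1500 = 0.965333… → 0.965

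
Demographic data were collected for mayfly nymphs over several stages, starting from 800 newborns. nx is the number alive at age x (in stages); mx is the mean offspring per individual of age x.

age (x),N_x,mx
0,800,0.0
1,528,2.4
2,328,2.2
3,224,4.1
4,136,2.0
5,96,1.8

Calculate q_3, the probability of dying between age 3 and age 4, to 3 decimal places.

0.393

lx = nx/n0 = nx/800: 1, 0.66, 0.41, 0.28, 0.17, 0.12
q_3 = (l_3 − l_4) / l_3 = (0.28 − 0.17) / 0.28
     = 0.11 / 0.28 = 0.392857… → 0.393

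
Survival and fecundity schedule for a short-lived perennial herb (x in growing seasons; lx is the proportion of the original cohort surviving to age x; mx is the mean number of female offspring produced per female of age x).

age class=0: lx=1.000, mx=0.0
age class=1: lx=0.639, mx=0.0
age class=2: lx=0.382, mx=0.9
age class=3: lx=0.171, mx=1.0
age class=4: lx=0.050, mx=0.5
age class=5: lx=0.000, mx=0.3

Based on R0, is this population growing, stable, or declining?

declining

R0 = Σ lx·mx = 0 + 0 + 0.3438 + 0.171 + 0.025 + 0 = 0.5398
R0 < 1, so the population is declining.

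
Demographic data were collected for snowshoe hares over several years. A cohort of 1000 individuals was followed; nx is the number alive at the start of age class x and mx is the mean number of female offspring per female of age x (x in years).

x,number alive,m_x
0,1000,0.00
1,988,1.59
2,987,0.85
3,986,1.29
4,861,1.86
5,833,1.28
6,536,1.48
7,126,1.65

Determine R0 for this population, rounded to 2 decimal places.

7.35

lx = nx/n0 = nx/1000: 1, 0.988, 0.987, 0.986, 0.861, 0.833, 0.536, 0.126
lx·mx by age: 0, 1.57092, 0.83895, 1.27194, 1.60146, 1.06624, 0.79328, 0.2079
R0 = Σ lx·mx = 7.35069 → 7.35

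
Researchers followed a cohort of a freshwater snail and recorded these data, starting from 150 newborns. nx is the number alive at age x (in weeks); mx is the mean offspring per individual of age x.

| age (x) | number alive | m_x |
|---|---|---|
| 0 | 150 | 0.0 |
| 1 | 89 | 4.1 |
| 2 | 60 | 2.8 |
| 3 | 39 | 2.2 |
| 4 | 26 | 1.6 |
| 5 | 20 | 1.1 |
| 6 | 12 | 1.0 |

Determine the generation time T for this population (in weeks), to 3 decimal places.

lx = nx/n0 = nx/150: 1, 0.59333…, 0.4, 0.26, 0.17333…, 0.13333…, 0.08
lx·mx: 0, 2.432667…, 1.12, 0.572, 0.277333…, 0.146667…, 0.08 → R0 = 4.628667…
x·lx·mx: 0, 2.432667…, 2.24, 1.716, 1.109333…, 0.733333…, 0.48 → Σ = 8.711333…
T = 8.711333… / 4.628667… = 1.882039… → 1.882

1.882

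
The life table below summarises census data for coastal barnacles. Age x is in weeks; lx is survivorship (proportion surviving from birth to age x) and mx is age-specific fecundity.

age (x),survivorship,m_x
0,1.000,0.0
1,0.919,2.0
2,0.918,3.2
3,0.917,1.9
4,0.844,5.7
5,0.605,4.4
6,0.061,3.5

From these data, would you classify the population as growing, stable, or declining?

R0 = Σ lx·mx = 0 + 1.838 + 2.9376 + 1.7423 + 4.8108 + 2.662 + 0.2135 = 14.2042
R0 > 1, so the population is growing.

growing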